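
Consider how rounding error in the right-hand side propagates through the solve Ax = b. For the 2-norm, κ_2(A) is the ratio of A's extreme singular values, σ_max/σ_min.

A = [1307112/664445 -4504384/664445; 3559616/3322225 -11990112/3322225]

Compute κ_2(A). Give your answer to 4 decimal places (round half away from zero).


390.8500

AᵀA = [191641559104/38190930625 -657001916928/38190930625; -657001916928/38190930625 2252594000896/38190930625]; tr = 3910776896/61105489, det = 1638400/61105489
char-poly roots: 64 and 25600/61105489
so κ_2 = √(64 / (25600/61105489)) = 390.8500


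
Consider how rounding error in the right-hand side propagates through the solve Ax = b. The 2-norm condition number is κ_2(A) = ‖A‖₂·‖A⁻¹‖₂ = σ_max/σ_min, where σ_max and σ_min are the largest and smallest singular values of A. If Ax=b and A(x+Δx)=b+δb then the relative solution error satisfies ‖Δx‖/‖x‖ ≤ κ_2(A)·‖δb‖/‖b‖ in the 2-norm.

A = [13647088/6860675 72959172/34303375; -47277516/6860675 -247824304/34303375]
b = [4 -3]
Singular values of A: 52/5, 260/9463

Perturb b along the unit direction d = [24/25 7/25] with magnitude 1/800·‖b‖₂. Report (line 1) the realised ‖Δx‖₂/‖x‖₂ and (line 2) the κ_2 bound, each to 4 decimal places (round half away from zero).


largest singular value 52/5, smallest 260/9463
κ = σ_max/σ_min = (52/5)/(260/9463) = 378.5200
perturbation bound = 378.5200·1/800 = 0.4732
solve Ax = b  →  x = [-78.8023 75.5809]
2-norm of b is 5.0000; of x, 109.1891
δb = ε·‖b‖·d = [0.0060 0.0018]; solving A·Δx = δb gives ‖Δx‖ = 0.2275
dividing the unrounded norms, ‖Δx‖/‖x‖ = 0.0021
realised/bound (from unrounded values) ≈ 0.0044

0.0021
0.4732


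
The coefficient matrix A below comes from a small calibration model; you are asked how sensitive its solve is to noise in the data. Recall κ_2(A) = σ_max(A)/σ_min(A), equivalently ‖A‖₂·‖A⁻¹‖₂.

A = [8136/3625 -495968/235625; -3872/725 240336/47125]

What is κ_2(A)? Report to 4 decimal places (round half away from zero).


M = AᵀA = [441004096/13140625 -2099978496/65703125; -2099978496/65703125 10000112896/328515625]. tr(M)=25000256/390625, det(M)=16384/390625
eigenvalues of AᵀA: λ = (tr ± √(tr²−4·det))/2 = 64, 256/390625
σ_max=√64=8, σ_min=√(256/390625)=(16/625) → κ = 312.5000

312.5000


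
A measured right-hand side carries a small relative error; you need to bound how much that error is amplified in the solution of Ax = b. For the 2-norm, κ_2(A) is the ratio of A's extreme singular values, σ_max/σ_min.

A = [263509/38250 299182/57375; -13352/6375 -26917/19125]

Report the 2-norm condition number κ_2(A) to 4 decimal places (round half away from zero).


M = AᵀA = [121367881/2340900 68245019/1755675; 68245019/1755675 153648949/5267025]. tr(M)=68276269/842724, det(M)=15625/10404
λ_max, λ_min = (68276269/842724 ± √4657382618310361/710183740176)/2 = 81, 15625/842724
κ = σ_max/σ_min = 9/(125/918) = 66.0960

66.0960


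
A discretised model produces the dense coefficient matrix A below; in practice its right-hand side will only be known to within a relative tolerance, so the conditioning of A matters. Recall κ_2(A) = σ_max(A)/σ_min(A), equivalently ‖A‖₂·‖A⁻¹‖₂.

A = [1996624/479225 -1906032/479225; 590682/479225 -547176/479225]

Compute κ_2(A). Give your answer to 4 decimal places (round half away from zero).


M = AᵀA = [6936660196/367450561 -6606138000/367450561; -6606138000/367450561 6291775296/367450561]. tr(M)=15729412/436921, det(M)=9216/436921
λ_max, λ_min = (15729412/436921 ± √247398295210000/190899960241)/2 = 36, 256/436921
κ_2(A) = √(λ_max/λ_min) = √(36 / (256/436921)) = 247.8750

247.8750


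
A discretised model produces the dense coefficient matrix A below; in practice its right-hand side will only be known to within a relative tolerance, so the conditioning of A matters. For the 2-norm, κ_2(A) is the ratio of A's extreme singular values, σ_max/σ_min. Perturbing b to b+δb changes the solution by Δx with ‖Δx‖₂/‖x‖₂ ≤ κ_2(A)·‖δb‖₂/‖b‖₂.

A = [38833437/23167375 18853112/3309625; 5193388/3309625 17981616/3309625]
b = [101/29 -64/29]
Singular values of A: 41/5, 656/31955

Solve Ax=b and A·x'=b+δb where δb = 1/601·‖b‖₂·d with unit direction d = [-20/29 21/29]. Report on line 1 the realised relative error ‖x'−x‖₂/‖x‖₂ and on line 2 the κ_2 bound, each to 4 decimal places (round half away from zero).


largest singular value 41/5, smallest 656/31955
κ_2(A) = (41/5) / (656/31955) = 399.4375
κ_2(A)·‖δb‖/‖b‖ = 0.6646
solve Ax = b  →  x = [187.0878 -54.4402]
‖b‖₂ = 4.1231 and ‖x‖₂ = 194.8476
Δx = A⁻¹·δb where δb = 1/601·4.1231·d; ‖Δx‖ = 0.3342
realised ‖Δx‖/‖x‖ = 0.0017
realised/bound (from unrounded values) ≈ 0.0026

0.0017
0.6646


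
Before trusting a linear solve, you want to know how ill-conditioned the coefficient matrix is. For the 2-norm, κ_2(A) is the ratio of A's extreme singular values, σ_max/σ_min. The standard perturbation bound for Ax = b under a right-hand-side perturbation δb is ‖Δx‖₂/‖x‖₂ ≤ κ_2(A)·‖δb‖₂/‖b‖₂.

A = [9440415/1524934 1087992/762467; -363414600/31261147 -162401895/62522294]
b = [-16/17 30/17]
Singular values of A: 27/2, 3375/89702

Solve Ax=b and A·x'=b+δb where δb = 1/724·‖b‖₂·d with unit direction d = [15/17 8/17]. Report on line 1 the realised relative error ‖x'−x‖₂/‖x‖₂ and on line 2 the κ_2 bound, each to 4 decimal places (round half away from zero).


0.4956
0.4956

largest singular value 27/2, smallest 3375/89702
κ = σ_max/σ_min = (27/2)/(3375/89702) = 358.8080
bound on ‖Δx‖/‖x‖: κ·ε = 358.8080·1/724 = 0.4956
solve Ax = b  →  x = [-0.1445 -0.0325]
‖b‖₂ = 2.0000 and ‖x‖₂ = 0.1481
with δb = [0.0024 0.0013], A·Δx = δb → ‖Δx‖ = 0.0734
relative error = 0.4956
tightness: 0.4956 against a bound of 0.4956; the bound is attained (ratio 1)


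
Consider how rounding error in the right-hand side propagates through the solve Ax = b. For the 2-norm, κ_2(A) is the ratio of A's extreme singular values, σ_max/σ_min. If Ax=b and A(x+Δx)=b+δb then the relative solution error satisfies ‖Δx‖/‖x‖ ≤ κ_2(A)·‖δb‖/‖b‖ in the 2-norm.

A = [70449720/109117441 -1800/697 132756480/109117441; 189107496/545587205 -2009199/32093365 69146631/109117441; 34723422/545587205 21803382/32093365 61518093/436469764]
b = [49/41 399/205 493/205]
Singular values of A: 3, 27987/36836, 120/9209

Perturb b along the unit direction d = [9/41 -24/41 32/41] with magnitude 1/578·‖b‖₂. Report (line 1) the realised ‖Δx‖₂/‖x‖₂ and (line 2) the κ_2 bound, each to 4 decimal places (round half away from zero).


0.0057
0.3983

largest singular value 3, smallest 120/9209
condition number: 3 ÷ (120/9209) = 230.2250
κ_2(A)·‖δb‖/‖b‖ = 0.3983
solve Ax = b  →  x = [-65.9999 1.5640 39.3263]
‖b‖₂ = 3.3166 and ‖x‖₂ = 76.8439
Δx = A⁻¹·δb where δb = 1/578·3.3166·d; ‖Δx‖ = 0.4404
relative error = 0.0057
tightness: 0.0057 against a bound of 0.3983 (unrounded ratio ≈ 0.0144)


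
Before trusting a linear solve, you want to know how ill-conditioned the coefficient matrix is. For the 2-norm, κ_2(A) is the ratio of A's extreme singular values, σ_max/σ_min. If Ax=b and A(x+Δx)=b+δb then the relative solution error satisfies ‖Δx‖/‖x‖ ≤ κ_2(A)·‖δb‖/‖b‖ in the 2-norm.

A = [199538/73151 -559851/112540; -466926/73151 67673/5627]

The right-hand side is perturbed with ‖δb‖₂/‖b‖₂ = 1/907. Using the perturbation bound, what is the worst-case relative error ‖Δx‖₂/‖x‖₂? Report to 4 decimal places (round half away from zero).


M = AᵀA = [1525652680/31663129 -28602969723/316631290; -28602969723/316631290 2145287113801/12665251600]. tr(M)=9534768809/43824400, det(M)=12117361/10956100
solving λ² − 9534768809/43824400·λ + 12117361/10956100 = 0 gives λ = 3481/16, 13924/2739025
κ = σ_max/σ_min = (59/4)/(118/1655) = 206.8750
perturbation bound = 206.8750·1/907 = 0.2281

0.2281


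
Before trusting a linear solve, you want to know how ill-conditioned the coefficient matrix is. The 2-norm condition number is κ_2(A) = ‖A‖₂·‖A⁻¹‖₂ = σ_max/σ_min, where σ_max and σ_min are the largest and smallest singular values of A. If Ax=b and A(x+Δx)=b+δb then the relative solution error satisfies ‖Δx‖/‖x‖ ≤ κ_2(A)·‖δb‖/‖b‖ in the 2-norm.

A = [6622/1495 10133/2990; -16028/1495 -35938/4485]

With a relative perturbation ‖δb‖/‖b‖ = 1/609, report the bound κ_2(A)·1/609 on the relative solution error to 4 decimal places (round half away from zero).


form AᵀA = [1779572/13225 4003937/39675; 4003937/39675 36037033/476100] with trace 4004065/19044 and determinant 3364/4761
λ_max, λ_min = (4004065/19044 ± √16031511499969/362673936)/2 = 841/4, 16/4761
κ_2(A) = √(λ_max/λ_min) = √((841/4) / (16/4761)) = 250.1250
κ_2(A)·‖δb‖/‖b‖ = 0.4107

0.4107


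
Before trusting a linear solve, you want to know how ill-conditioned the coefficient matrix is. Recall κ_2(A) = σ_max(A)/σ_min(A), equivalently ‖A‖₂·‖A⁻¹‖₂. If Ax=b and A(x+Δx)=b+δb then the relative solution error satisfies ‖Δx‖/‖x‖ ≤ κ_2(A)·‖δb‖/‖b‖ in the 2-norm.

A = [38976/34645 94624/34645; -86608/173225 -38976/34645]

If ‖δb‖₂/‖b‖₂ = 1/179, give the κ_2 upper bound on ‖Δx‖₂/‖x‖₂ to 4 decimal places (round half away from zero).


form AᵀA = [269107456/177555625 129088512/35511125; 129088512/35511125 61969408/7102225] with trace 10759424/1050625 and determinant 262144/26265625
eigenvalues of AᵀA: λ = (tr ± √(tr²−4·det))/2 = 256/25, 1024/1050625
κ_2(A) = √(λ_max/λ_min) = √((256/25) / (1024/1050625)) = 102.5000
perturbation bound = 102.5000·1/179 = 0.5726

0.5726


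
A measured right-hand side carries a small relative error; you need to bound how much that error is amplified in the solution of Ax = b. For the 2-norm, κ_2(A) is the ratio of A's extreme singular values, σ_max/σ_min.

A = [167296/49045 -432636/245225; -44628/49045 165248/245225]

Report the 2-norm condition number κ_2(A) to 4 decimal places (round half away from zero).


23.0800

M = AᵀA = [1199184400/96216481 -638023680/96216481; -638023680/96216481 343169296/96216481]. tr(M)=5336864/332929, det(M)=160000/332929
λ_max, λ_min = (5336864/332929 ± √28269042794496/110841719041)/2 = 16, 10000/332929
κ_2(A) = √(λ_max/λ_min) = √(16 / (10000/332929)) = 23.0800


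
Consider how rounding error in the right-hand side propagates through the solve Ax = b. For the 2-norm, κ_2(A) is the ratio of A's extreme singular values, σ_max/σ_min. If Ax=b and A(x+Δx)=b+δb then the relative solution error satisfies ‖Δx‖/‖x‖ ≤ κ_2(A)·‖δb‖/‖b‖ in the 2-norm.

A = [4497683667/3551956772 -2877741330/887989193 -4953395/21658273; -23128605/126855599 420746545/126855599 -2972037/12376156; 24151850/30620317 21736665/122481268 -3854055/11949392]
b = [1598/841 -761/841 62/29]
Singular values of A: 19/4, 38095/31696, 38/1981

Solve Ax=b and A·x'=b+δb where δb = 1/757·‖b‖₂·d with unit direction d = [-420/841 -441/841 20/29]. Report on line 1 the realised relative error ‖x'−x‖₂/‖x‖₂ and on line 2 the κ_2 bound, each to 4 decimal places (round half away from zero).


largest singular value 19/4, smallest 38/1981
condition number: (19/4) ÷ (38/1981) = 247.6250
κ_2(A)·‖δb‖/‖b‖ = 0.3271
solve Ax = b  →  x = [21.1526 4.3278 47.4814]
2-norm of b is 3.0000; of x, 52.1598
re-solving with b+δb shifts x by Δx of norm 0.2066
realised ‖Δx‖/‖x‖ = 0.0040
so the bound overstates the realised error by a factor of ≈ 82.5864 (computed from the unrounded values)

0.0040
0.3271


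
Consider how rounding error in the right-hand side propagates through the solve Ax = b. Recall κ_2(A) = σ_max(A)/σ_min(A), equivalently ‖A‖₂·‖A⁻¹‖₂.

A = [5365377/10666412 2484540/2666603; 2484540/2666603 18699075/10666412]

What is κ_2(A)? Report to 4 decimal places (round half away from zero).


369.0800

M = AᵀA = [441364340961/393675934096 51720669180/24604745881; 51720669180/24604745881 1551634706025/393675934096]. tr(M)=3448095237/681100232, det(M)=4100625/21795207424
λ_max, λ_min = (3448095237/681100232 ± √743063227896389409/28993595376903364)/2 = 81/16, 50625/1362200464
so κ_2 = √((81/16) / (50625/1362200464)) = 369.0800


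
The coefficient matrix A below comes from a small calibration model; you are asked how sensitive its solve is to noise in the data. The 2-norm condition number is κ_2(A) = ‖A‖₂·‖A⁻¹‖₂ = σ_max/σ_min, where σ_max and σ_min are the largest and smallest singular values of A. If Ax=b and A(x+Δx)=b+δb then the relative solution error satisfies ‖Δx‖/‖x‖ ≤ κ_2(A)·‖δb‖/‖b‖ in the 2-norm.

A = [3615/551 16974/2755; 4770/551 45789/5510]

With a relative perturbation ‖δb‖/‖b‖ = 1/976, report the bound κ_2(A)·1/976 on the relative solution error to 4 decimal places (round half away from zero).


0.1947

M = AᵀA = [35821125/303601 34113555/303601; 34113555/303601 129963969/1214404]. tr(M)=324909/1444, det(M)=2025/1444
λ_max, λ_min = (324909/1444 ± √105554161881/2085136)/2 = 225, 9/1444
σ_max=√225=15, σ_min=√(9/1444)=(3/38) → κ = 190.0000
bound on ‖Δx‖/‖x‖: κ·ε = 190.0000·1/976 = 0.1947


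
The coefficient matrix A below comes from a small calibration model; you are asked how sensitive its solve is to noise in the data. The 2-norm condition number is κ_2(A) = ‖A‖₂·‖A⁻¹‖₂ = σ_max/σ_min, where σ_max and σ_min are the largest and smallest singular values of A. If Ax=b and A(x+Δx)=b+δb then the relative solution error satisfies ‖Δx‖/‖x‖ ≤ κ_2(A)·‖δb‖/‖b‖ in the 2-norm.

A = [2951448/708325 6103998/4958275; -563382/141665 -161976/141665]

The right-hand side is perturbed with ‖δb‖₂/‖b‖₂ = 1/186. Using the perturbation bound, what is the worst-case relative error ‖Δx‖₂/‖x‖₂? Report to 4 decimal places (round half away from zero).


form AᵀA = [19793135844/596580625 40410399744/4176064375; 40410399744/4176064375 82518628644/29232450625] with trace 1683811656/46771921 and determinant 810000/46771921
λ_max, λ_min = (1683811656/46771921 ± √2835070151857422336/2187612594030241)/2 = 36, 22500/46771921
σ_max=√36=6, σ_min=√(22500/46771921)=(150/6839) → κ = 273.5600
bound on ‖Δx‖/‖x‖: κ·ε = 273.5600·1/186 = 1.4708

1.4708


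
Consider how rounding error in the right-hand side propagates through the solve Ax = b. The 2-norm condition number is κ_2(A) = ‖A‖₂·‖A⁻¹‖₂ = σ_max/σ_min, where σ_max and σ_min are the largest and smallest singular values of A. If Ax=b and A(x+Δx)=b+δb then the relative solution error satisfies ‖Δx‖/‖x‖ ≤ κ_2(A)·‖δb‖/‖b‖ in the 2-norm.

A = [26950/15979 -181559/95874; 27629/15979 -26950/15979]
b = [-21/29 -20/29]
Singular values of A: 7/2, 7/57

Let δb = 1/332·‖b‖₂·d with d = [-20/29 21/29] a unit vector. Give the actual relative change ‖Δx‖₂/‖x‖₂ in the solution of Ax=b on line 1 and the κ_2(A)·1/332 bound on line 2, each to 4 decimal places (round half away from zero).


0.0858
0.0858

largest singular value 7/2, smallest 7/57
κ = σ_max/σ_min = (7/2)/(7/57) = 28.5000
bound on ‖Δx‖/‖x‖: κ·ε = 28.5000·1/332 = 0.0858
solve Ax = b  →  x = [-0.1970 0.2069]
‖b‖₂ = 1.0000 and ‖x‖₂ = 0.2857
δb = ε·‖b‖·d = [-0.0021 0.0022]; solving A·Δx = δb gives ‖Δx‖ = 0.0245
relative error = 0.0858
so the bound is sharp here: realised error equals the bound


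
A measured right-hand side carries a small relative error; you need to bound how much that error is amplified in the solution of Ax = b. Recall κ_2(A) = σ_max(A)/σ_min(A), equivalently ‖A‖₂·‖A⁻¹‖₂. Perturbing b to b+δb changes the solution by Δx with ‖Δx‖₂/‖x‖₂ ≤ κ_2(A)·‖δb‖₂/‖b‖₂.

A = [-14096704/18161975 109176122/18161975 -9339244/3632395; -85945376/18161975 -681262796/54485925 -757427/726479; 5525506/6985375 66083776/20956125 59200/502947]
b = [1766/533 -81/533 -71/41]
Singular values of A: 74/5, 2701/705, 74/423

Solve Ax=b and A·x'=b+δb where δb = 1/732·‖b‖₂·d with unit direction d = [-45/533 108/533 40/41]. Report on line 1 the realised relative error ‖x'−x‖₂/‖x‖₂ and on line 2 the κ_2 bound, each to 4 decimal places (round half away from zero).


0.0025
0.1156

σ_max = 74/5, σ_min = 74/423
condition number: (74/5) ÷ (74/423) = 84.6000
worst-case relative error ≤ 84.6000 × 1/732 = 0.1156
solve Ax = b  →  x = [7.4480 -2.1020 -8.4515]
‖b‖₂ = 3.7417 and ‖x‖₂ = 11.4594
Δx = A⁻¹·δb where δb = 1/732·3.7417·d; ‖Δx‖ = 0.0292
relative error = 0.0025
realised/bound (from unrounded values) ≈ 0.0221


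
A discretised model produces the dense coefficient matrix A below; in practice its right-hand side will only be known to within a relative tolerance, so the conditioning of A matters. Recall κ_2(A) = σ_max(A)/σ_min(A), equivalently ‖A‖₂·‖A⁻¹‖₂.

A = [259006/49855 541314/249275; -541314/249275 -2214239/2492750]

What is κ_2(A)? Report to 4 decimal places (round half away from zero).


368.7500

M = AᵀA = [11657535784/367680625 24286323267/1838403125; 24286323267/1838403125 202396088809/36768062500]. tr(M)=8095560161/217562500, det(M)=13845841/1359765625
solving λ² − 8095560161/217562500·λ + 13845841/1359765625 = 0 gives λ = 3721/100, 14884/54390625
κ = σ_max/σ_min = (61/10)/(122/7375) = 368.7500


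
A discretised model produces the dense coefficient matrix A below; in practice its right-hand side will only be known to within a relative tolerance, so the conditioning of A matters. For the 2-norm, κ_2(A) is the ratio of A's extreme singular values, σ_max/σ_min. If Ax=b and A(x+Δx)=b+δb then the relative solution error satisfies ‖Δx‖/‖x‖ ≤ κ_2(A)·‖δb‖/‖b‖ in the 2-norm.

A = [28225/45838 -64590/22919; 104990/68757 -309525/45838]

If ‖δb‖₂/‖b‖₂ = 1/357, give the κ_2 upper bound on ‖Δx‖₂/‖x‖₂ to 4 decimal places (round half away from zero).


1.0840

M = AᵀA = [303322225/111894084 -37442000/3108169; -37442000/3108169 665640225/12432676]. tr(M)=1872125/33282, det(M)=625/29584
λ_max, λ_min = (1872125/33282 ± √876189602500/276922881)/2 = 225/4, 25/66564
κ = σ_max/σ_min = (15/2)/(5/258) = 387.0000
worst-case relative error ≤ 387.0000 × 1/357 = 1.0840


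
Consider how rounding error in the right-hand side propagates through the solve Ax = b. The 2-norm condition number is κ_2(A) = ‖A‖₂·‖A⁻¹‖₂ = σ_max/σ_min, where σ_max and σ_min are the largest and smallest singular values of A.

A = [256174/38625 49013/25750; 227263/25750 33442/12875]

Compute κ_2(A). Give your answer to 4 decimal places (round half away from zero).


309.0000

form AᵀA = [5818693709/47740500 141424976/3978375; 141424976/3978375 55005949/5304500] with trace 25254989/190962 and determinant 279841/1527696
λ_max, λ_min = (25254989/190962 ± √159446937472900/9116621361)/2 = 529/4, 529/381924
κ_2(A) = √(λ_max/λ_min) = √((529/4) / (529/381924)) = 309.0000


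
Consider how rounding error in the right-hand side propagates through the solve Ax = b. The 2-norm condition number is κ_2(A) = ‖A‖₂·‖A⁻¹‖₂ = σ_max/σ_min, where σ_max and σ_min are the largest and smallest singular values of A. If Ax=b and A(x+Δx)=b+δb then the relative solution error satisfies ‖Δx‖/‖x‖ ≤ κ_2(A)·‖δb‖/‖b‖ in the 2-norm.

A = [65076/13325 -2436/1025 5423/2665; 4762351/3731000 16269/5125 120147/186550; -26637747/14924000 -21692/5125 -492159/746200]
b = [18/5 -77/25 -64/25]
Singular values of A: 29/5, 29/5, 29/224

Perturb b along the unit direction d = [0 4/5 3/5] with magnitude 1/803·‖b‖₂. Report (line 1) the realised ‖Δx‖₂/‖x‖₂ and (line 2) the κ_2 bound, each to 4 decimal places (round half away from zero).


σ_max = 29/5, σ_min = 29/224
κ_2(A) = (29/5) / (29/224) = 44.8000
bound on ‖Δx‖/‖x‖: κ·ε = 44.8000·1/803 = 0.0558
solve Ax = b  →  x = [12.4190 -0.2229 -28.2967]
2-norm of b is 5.3852; of x, 30.9028
with δb = [0.0000 0.0054 0.0040], A·Δx = δb → ‖Δx‖ = 0.0518
realised ‖Δx‖/‖x‖ = 0.0017
realised/bound (from unrounded values) ≈ 0.0300

0.0017
0.0558


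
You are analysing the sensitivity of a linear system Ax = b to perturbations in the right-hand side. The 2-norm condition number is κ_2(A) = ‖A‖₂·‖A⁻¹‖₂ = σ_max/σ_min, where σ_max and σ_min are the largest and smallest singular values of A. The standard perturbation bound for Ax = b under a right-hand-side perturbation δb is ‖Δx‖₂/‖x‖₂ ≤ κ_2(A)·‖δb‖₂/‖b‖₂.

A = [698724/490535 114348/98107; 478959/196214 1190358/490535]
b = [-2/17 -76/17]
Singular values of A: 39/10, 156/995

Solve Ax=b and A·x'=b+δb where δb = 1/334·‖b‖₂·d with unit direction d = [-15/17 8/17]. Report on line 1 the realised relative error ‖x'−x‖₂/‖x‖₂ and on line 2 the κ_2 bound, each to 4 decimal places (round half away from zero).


σ_max = 39/10, σ_min = 156/995
κ = σ_max/σ_min = (39/10)/(156/995) = 24.8750
bound on ‖Δx‖/‖x‖: κ·ε = 24.8750·1/334 = 0.0745
solve Ax = b  →  x = [8.0548 -9.9447]
‖b‖₂ = 4.4721 and ‖x‖₂ = 12.7976
with δb = [-0.0118 0.0063], A·Δx = δb → ‖Δx‖ = 0.0854
relative error = 0.0067
realised/bound (from unrounded values) ≈ 0.0896

0.0067
0.0745


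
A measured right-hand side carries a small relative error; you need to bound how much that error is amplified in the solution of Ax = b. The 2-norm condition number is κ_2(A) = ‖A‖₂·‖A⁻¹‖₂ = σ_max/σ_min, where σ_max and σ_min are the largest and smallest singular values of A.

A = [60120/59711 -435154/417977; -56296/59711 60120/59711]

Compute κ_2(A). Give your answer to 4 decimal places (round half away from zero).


124.2500

AᵀA = [278144/146189 -2044080/1023323; -2044080/1023323 15025844/7163261]; tr = 988100/247009, det = 256/247009
char-poly roots: 4 and 64/247009
σ_max=√4=2, σ_min=√(64/247009)=(8/497) → κ = 124.2500


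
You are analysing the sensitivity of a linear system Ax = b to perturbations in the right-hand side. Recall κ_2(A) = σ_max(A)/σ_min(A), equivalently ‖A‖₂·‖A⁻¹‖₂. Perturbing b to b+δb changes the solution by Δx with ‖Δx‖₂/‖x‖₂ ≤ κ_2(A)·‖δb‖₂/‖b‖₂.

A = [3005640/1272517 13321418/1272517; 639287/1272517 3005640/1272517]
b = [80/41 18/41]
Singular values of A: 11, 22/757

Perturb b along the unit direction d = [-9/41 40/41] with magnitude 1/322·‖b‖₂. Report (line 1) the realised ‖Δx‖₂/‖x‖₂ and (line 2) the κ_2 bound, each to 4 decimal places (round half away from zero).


1.1755
1.1755

from the listed singular values, σ₁ = 11, σ_n = 22/757
condition number: 11 ÷ (22/757) = 378.5000
κ_2(A)·‖δb‖/‖b‖ = 1.1755
solve Ax = b  →  x = [0.0399 0.1774]
‖b‖₂ = 2.0000 and ‖x‖₂ = 0.1818
with δb = [-0.0014 0.0061], A·Δx = δb → ‖Δx‖ = 0.2137
realised ‖Δx‖/‖x‖ = 1.1755
so the bound is sharp here: realised error equals the bound


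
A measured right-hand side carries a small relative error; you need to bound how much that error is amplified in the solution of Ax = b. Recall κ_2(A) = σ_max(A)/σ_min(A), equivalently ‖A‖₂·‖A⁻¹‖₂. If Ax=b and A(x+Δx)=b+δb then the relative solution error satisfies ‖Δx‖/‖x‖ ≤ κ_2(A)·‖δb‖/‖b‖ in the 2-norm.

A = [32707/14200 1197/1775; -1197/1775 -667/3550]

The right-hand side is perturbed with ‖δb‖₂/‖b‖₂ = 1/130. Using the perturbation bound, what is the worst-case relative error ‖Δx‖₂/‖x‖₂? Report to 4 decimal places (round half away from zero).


AᵀA = [9291581/1613120 338751/201640; 338751/201640 49409/100820]; tr = 2016425/322624, det = 625/1290496
eigenvalues of AᵀA: λ = (tr ± √(tr²−4·det))/2 = 25/4, 25/322624
κ = σ_max/σ_min = (5/2)/(5/568) = 284.0000
worst-case relative error ≤ 284.0000 × 1/130 = 2.1846

2.1846


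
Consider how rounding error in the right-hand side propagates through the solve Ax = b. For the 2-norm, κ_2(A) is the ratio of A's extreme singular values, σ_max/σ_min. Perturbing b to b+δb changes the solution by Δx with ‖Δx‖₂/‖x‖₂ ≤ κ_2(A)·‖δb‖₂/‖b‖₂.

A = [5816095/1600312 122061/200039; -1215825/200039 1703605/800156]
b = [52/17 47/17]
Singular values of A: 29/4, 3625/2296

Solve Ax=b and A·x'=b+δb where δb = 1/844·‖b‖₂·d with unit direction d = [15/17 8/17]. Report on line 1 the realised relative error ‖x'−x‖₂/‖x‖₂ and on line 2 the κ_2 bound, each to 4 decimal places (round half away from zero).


largest singular value 29/4, smallest 3625/2296
κ_2(A) = (29/4) / (3625/2296) = 4.5920
perturbation bound = 4.5920·1/844 = 0.0054
solve Ax = b  →  x = [0.4216 2.5020]
‖b‖₂ = 4.1231 and ‖x‖₂ = 2.5373
with δb = [0.0043 0.0023], A·Δx = δb → ‖Δx‖ = 0.0031
relative error = 0.0012
so the bound overstates the realised error by a factor of ≈ 4.4615 (computed from the unrounded values)

0.0012
0.0054


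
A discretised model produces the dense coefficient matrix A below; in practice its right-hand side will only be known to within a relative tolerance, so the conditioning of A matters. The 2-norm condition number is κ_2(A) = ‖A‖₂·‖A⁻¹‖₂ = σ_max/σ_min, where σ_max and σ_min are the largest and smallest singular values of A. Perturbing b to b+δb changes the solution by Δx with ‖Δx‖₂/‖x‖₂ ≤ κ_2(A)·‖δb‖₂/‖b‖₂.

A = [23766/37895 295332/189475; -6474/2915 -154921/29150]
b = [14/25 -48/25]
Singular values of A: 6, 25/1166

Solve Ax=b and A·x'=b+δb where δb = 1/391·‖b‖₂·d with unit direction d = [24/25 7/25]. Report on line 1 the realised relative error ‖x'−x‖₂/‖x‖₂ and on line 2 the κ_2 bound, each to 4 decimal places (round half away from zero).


largest singular value 6, smallest 25/1166
condition number: 6 ÷ (25/1166) = 279.8400
worst-case relative error ≤ 279.8400 × 1/391 = 0.7157
solve Ax = b  →  x = [0.1282 0.3077]
‖b‖ = 2.0000, ‖x‖ = 0.3333
δb = ε·‖b‖·d = [0.0049 0.0014]; solving A·Δx = δb gives ‖Δx‖ = 0.2386
dividing the unrounded norms, ‖Δx‖/‖x‖ = 0.7157
so the bound is sharp here: realised error equals the bound

0.7157
0.7157


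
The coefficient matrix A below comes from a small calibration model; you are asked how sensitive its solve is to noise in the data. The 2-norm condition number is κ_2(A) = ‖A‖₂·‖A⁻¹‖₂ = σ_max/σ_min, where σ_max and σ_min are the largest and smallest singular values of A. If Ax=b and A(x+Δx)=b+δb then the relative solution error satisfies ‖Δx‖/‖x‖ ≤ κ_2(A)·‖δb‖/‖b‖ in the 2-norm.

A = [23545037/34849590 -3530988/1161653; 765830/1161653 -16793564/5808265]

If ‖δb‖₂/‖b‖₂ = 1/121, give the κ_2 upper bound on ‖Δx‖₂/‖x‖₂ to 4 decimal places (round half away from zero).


3.0279

AᵀA = [1286819021809/1444106924100 -31768397506/8022816245; -31768397506/8022816245 705969914656/40114081225]; tr = 635377417/34363044, det = 13675204/5369225625
eigenvalues of AᵀA: λ = (tr ± √(tr²−4·det))/2 = 1849/100, 29584/214769025
σ_max=√(1849/100)=(43/10), σ_min=√(29584/214769025)=(172/14655) → κ = 366.3750
bound on ‖Δx‖/‖x‖: κ·ε = 366.3750·1/121 = 3.0279


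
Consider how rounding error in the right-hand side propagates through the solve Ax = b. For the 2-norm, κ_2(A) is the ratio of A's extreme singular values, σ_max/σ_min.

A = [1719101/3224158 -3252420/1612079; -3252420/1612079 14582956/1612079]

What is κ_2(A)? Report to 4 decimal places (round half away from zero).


119.8750

form AᵀA = [26929358521/6183935044 -29878356330/1545983761; -29878356330/1545983761 132802404256/1545983761] with trace 332027945/3678724 and determinant 521284/919681
eigenvalues of AᵀA: λ = (tr ± √(tr²−4·det))/2 = 361/4, 5776/919681
so κ_2 = √((361/4) / (5776/919681)) = 119.8750


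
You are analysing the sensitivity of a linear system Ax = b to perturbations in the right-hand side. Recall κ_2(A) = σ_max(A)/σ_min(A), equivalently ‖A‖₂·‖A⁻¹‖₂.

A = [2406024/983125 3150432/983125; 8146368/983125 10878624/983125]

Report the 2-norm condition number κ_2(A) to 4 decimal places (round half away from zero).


M = AᵀA = [115443620928/1546455625 153922063104/1546455625; 153922063104/1546455625 205231491072/1546455625]. tr(M)=2565400896/12371645, det(M)=429981696/1546455625
eigenvalues of AᵀA: λ = (tr ± √(tr²−4·det))/2 = 5184/25, 82944/61858225
κ_2(A) = √(λ_max/λ_min) = √((5184/25) / (82944/61858225)) = 393.2500

393.2500


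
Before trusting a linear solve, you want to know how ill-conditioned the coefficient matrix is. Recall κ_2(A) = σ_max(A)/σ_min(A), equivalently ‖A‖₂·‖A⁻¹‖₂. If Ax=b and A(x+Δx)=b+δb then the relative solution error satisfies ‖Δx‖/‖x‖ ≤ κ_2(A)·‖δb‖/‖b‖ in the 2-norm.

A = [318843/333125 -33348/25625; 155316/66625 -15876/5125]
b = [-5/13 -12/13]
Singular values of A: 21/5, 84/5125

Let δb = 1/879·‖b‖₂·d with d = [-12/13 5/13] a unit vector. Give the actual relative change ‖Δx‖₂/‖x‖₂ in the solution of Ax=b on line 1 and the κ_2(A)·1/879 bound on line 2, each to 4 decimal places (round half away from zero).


0.2915
0.2915

largest singular value 21/5, smallest 84/5125
condition number: (21/5) ÷ (84/5125) = 256.2500
κ_2(A)·‖δb‖/‖b‖ = 0.2915
solve Ax = b  →  x = [-0.1429 0.1905]
‖b‖ = 1.0000, ‖x‖ = 0.2381
with δb = [-0.0011 0.0004], A·Δx = δb → ‖Δx‖ = 0.0694
realised ‖Δx‖/‖x‖ = 0.2915
so the bound is sharp here: realised error equals the bound


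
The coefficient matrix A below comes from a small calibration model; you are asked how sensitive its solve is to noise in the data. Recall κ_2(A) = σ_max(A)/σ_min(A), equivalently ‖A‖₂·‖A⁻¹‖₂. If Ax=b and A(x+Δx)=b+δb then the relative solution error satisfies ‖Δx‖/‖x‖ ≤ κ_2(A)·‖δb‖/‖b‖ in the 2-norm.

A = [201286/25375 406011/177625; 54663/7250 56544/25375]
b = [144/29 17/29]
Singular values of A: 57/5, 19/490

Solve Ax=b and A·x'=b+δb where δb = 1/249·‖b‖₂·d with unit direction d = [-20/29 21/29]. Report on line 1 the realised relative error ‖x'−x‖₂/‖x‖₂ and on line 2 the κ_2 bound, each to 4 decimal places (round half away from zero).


0.0067
1.1807

from the listed singular values, σ₁ = 57/5, σ_n = 19/490
κ = σ_max/σ_min = (57/5)/(19/490) = 294.0000
perturbation bound = 294.0000·1/249 = 1.1807
solve Ax = b  →  x = [22.0000 -74.1754]
2-norm of b is 5.0000; of x, 77.3692
δb = ε·‖b‖·d = [-0.0138 0.0145]; solving A·Δx = δb gives ‖Δx‖ = 0.5179
dividing the unrounded norms, ‖Δx‖/‖x‖ = 0.0067
realised/bound (from unrounded values) ≈ 0.0057


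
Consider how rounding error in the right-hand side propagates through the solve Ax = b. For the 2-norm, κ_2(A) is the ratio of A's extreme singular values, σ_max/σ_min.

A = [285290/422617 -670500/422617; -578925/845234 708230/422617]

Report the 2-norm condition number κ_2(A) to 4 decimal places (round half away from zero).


140.1250

M = AᵀA = [785631025/849489316 -471216375/212372329; -471216375/212372329 1130986900/212372329]. tr(M)=31417625/5026564, det(M)=2500/1256641
λ_max, λ_min = (31417625/5026564 ± √986866098080625/25266345646096)/2 = 25/4, 400/1256641
κ_2(A) = √(λ_max/λ_min) = √((25/4) / (400/1256641)) = 140.1250


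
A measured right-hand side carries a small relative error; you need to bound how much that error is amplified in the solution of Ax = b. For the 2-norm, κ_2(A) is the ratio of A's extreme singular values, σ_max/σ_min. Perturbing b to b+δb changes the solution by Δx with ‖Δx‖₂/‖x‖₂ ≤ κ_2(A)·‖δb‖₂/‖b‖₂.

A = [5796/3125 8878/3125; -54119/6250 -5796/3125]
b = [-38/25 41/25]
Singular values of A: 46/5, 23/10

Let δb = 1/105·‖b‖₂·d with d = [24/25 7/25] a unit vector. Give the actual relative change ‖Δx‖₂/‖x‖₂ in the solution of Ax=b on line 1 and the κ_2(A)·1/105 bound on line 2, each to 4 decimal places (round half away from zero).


σ_max = 46/5, σ_min = 23/10
κ = σ_max/σ_min = (46/5)/(23/10) = 4.0000
κ_2(A)·‖δb‖/‖b‖ = 0.0381
solve Ax = b  →  x = [-0.0870 -0.4783]
‖b‖₂ = 2.2361 and ‖x‖₂ = 0.4861
with δb = [0.0204 0.0060], A·Δx = δb → ‖Δx‖ = 0.0093
dividing the unrounded norms, ‖Δx‖/‖x‖ = 0.0190
realised/bound (from unrounded values) ≈ 0.5000

0.0190
0.0381


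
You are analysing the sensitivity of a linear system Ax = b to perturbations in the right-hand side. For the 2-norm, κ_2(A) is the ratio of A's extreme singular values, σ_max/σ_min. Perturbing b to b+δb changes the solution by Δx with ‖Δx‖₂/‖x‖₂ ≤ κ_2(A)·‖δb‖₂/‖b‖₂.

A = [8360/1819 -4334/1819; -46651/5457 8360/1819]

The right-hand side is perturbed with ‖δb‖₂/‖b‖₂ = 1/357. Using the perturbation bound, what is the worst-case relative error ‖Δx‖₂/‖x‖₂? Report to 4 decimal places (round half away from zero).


form AᵀA = [165018953/1751697 -29335240/583899; -29335240/583899 5216068/194633] with trace 12468445/103041 and determinant 58564/103041
char-poly roots: 121 and 484/103041
so κ_2 = √(121 / (484/103041)) = 160.5000
worst-case relative error ≤ 160.5000 × 1/357 = 0.4496

0.4496


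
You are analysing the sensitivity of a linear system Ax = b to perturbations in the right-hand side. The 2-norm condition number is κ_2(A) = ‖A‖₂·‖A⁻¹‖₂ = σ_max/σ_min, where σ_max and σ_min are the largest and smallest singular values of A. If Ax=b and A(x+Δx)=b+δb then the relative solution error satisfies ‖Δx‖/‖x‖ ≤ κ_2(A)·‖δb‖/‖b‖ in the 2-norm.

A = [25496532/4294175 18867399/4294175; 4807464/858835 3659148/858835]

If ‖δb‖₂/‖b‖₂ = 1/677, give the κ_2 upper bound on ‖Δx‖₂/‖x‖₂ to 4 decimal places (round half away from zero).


form AᵀA = [1460007011664/21926205625 1094927228748/21926205625; 1094927228748/21926205625 821299461561/21926205625] with trace 91252258929/877048225 and determinant 432972864/877048225
char-poly roots: 2601/25 and 166464/35081929
κ_2(A) = √(λ_max/λ_min) = √((2601/25) / (166464/35081929)) = 148.0750
κ_2(A)·‖δb‖/‖b‖ = 0.2187

0.2187


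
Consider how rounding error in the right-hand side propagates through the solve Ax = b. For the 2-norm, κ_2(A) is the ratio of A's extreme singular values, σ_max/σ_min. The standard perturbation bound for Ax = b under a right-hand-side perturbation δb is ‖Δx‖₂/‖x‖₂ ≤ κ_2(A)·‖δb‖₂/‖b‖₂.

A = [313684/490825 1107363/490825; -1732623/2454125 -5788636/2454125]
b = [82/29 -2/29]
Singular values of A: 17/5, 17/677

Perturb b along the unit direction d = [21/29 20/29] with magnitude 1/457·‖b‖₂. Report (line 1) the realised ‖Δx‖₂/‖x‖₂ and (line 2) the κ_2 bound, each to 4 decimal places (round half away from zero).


0.0031
0.2963

from the listed singular values, σ₁ = 17/5, σ_n = 17/677
κ = σ_max/σ_min = (17/5)/(17/677) = 135.4000
worst-case relative error ≤ 135.4000 × 1/457 = 0.2963
solve Ax = b  →  x = [-76.2965 22.8659]
2-norm of b is 2.8284; of x, 79.6492
Δx = A⁻¹·δb where δb = 1/457·2.8284·d; ‖Δx‖ = 0.2465
realised ‖Δx‖/‖x‖ = 0.0031
tightness: 0.0031 against a bound of 0.2963 (unrounded ratio ≈ 0.0104)


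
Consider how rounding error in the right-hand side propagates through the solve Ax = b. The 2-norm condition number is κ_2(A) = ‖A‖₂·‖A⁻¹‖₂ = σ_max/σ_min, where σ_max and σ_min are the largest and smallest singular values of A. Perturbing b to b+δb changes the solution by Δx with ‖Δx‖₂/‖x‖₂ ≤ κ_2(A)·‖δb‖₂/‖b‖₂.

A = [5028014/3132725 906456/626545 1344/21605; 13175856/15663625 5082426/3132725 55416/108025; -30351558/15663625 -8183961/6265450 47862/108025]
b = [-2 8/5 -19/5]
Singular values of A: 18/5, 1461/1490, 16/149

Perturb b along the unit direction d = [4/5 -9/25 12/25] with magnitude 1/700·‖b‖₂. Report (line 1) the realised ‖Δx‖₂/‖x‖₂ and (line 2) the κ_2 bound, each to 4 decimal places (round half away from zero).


0.0016
0.0479

from the listed singular values, σ₁ = 18/5, σ_n = 16/149
κ = σ_max/σ_min = (18/5)/(16/149) = 33.5250
bound on ‖Δx‖/‖x‖: κ·ε = 33.5250·1/700 = 0.0479
solve Ax = b  →  x = [-16.8054 18.4512 -27.6775]
2-norm of b is 4.5826; of x, 37.2681
Δx = A⁻¹·δb where δb = 1/700·4.5826·d; ‖Δx‖ = 0.0610
relative error = 0.0016
realised/bound (from unrounded values) ≈ 0.0342


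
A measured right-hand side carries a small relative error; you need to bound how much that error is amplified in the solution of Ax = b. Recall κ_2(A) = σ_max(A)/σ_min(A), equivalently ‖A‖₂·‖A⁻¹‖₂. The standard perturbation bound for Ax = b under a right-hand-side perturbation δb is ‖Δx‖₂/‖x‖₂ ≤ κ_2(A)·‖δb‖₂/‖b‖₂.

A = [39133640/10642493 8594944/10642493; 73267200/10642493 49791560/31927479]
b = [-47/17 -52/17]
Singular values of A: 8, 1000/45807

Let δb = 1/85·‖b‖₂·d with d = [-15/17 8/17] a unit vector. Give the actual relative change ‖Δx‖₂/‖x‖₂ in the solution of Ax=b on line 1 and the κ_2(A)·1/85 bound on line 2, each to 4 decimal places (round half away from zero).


from the listed singular values, σ₁ = 8, σ_n = 1000/45807
κ_2(A) = 8 / (1000/45807) = 366.4560
worst-case relative error ≤ 366.4560 × 1/85 = 4.3112
solve Ax = b  →  x = [-10.5430 44.5800]
‖b‖ = 4.1231, ‖x‖ = 45.8097
δb = ε·‖b‖·d = [-0.0428 0.0228]; solving A·Δx = δb gives ‖Δx‖ = 2.2220
dividing the unrounded norms, ‖Δx‖/‖x‖ = 0.0485
tightness: 0.0485 against a bound of 4.3112 (unrounded ratio ≈ 0.0113)

0.0485
4.3112


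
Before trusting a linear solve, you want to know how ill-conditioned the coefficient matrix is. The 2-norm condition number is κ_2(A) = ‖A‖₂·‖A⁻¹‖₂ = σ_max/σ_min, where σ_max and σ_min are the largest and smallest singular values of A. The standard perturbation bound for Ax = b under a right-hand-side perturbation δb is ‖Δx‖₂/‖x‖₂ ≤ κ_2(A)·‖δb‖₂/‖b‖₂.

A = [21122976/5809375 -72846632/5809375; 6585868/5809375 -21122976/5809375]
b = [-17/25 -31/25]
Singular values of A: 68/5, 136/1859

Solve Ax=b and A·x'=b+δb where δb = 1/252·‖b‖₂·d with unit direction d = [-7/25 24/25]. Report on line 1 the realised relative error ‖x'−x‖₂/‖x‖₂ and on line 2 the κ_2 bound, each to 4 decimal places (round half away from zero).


0.0056
0.7377

σ_max = 68/5, σ_min = 136/1859
κ_2(A) = (68/5) / (136/1859) = 185.9000
perturbation bound = 185.9000·1/252 = 0.7377
solve Ax = b  →  x = [-13.1429 -3.7568]
2-norm of b is 1.4142; of x, 13.6693
with δb = [-0.0016 0.0054], A·Δx = δb → ‖Δx‖ = 0.0767
realised ‖Δx‖/‖x‖ = 0.0056
so the bound overstates the realised error by a factor of ≈ 131.4531 (computed from the unrounded values)


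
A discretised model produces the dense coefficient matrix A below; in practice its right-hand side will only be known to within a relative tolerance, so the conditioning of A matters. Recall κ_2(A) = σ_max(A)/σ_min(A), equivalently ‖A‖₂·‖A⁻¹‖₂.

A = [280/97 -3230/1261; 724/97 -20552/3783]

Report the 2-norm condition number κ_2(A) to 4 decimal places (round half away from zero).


29.1000

M = AᵀA = [602576/9409 -1353296/28227; -1353296/28227 3054916/84681]. tr(M)=8478100/84681, det(M)=1000000/84681
λ_max, λ_min = (8478100/84681 ± √71539455610000/7170871761)/2 = 100, 10000/84681
κ = σ_max/σ_min = 10/(100/291) = 29.1000
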